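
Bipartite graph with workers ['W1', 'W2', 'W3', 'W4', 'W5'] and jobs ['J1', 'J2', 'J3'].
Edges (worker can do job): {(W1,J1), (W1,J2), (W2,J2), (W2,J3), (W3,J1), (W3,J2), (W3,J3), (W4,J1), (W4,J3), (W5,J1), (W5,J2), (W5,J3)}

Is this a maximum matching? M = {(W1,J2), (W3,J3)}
No, size 2 is not maximum

Proposed matching has size 2.
Maximum matching size for this graph: 3.

This is NOT maximum - can be improved to size 3.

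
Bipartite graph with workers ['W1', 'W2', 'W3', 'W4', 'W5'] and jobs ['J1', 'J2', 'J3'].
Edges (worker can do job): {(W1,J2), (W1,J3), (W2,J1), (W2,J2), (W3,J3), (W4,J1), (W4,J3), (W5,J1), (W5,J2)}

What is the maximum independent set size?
Maximum independent set = 5

By König's theorem:
- Min vertex cover = Max matching = 3
- Max independent set = Total vertices - Min vertex cover
- Max independent set = 8 - 3 = 5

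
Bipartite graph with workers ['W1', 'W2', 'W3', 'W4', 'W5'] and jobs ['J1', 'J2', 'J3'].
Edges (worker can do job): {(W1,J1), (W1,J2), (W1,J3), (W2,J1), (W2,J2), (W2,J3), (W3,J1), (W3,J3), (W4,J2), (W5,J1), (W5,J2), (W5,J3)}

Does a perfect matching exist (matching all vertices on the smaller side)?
Yes, perfect matching exists (size 3)

Perfect matching: {(W3,J3), (W4,J2), (W5,J1)}
All 3 vertices on the smaller side are matched.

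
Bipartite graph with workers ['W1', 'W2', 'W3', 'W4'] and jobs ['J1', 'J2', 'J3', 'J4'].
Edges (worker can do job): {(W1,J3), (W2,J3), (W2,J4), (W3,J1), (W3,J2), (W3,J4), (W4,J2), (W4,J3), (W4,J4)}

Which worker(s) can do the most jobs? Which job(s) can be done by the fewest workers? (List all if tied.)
Most versatile: W3, W4 (3 jobs); Least covered: J1 (1 workers)

Worker degrees (jobs they can do): W1:1, W2:2, W3:3, W4:3
Job degrees (workers who can do it): J1:1, J2:2, J3:3, J4:3

Maximum worker degree is 3, achieved by: W3, W4
Minimum job degree is 1, achieved by: J1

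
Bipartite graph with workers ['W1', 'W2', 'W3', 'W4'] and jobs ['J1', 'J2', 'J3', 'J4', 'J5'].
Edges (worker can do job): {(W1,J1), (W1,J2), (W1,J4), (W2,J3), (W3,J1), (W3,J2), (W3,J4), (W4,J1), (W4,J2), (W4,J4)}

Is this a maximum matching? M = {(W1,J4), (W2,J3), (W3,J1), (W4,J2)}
Yes, size 4 is maximum

Proposed matching has size 4.
Maximum matching size for this graph: 4.

This is a maximum matching.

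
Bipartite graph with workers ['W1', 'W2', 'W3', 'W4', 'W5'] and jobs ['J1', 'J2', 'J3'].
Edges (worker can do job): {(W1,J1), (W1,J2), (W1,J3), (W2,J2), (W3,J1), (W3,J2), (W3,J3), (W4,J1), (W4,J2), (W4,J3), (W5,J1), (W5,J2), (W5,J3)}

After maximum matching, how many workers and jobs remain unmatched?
Unmatched: 2 workers, 0 jobs

Maximum matching size: 3
Workers: 5 total, 3 matched, 2 unmatched
Jobs: 3 total, 3 matched, 0 unmatched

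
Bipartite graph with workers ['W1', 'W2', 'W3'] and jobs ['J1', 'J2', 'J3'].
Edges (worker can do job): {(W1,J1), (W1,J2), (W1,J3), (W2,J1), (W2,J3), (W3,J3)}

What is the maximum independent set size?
Maximum independent set = 3

By König's theorem:
- Min vertex cover = Max matching = 3
- Max independent set = Total vertices - Min vertex cover
- Max independent set = 6 - 3 = 3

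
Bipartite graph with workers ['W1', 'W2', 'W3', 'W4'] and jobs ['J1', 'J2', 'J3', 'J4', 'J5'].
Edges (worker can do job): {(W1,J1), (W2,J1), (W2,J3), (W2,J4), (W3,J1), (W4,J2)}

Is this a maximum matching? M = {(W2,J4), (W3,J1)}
No, size 2 is not maximum

Proposed matching has size 2.
Maximum matching size for this graph: 3.

This is NOT maximum - can be improved to size 3.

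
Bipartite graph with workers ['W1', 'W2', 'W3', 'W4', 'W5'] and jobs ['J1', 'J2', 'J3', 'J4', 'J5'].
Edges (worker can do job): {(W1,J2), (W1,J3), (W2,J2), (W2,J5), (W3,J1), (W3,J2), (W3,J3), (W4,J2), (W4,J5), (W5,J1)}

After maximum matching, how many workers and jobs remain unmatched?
Unmatched: 1 workers, 1 jobs

Maximum matching size: 4
Workers: 5 total, 4 matched, 1 unmatched
Jobs: 5 total, 4 matched, 1 unmatched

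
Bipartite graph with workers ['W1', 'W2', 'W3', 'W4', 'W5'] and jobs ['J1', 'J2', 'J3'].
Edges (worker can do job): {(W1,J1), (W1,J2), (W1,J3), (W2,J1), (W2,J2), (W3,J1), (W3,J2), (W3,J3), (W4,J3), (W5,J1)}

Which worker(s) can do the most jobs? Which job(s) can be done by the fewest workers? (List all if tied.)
Most versatile: W1, W3 (3 jobs); Least covered: J2, J3 (3 workers)

Worker degrees (jobs they can do): W1:3, W2:2, W3:3, W4:1, W5:1
Job degrees (workers who can do it): J1:4, J2:3, J3:3

Maximum worker degree is 3, achieved by: W1, W3
Minimum job degree is 3, achieved by: J2, J3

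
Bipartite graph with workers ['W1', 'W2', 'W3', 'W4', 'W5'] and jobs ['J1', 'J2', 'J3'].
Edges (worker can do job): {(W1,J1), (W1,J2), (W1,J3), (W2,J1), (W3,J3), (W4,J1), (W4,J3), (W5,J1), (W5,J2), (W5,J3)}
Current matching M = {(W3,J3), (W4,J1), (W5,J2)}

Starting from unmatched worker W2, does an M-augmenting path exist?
No augmenting path from W2

Alternating search from W2 reaches jobs: {J1, J3}.
Every reachable job is already matched in M, and following those matched edges back to workers exposes no further unvisited jobs.
No M-augmenting path from W2 exists.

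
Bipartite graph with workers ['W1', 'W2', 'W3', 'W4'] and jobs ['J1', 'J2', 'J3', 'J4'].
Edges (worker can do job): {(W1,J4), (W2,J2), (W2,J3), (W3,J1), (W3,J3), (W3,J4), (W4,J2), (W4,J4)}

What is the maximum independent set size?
Maximum independent set = 4

By König's theorem:
- Min vertex cover = Max matching = 4
- Max independent set = Total vertices - Min vertex cover
- Max independent set = 8 - 4 = 4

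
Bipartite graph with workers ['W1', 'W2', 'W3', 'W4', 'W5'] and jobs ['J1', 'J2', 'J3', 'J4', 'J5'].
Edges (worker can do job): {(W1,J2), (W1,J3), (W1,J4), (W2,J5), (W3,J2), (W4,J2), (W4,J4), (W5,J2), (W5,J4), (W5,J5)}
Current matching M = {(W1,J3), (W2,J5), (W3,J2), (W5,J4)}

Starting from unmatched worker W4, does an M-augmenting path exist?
No augmenting path from W4

Alternating search from W4 reaches jobs: {J2, J4, J5}.
Every reachable job is already matched in M, and following those matched edges back to workers exposes no further unvisited jobs.
No M-augmenting path from W4 exists.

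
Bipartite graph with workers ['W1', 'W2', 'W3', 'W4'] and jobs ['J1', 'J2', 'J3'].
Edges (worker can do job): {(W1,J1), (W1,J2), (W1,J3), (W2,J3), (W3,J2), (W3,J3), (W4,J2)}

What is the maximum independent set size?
Maximum independent set = 4

By König's theorem:
- Min vertex cover = Max matching = 3
- Max independent set = Total vertices - Min vertex cover
- Max independent set = 7 - 3 = 4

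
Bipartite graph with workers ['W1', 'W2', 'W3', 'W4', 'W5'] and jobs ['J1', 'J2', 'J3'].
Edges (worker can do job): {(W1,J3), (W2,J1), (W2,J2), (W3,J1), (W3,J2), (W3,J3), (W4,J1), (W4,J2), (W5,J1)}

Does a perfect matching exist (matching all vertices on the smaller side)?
Yes, perfect matching exists (size 3)

Perfect matching: {(W3,J3), (W4,J2), (W5,J1)}
All 3 vertices on the smaller side are matched.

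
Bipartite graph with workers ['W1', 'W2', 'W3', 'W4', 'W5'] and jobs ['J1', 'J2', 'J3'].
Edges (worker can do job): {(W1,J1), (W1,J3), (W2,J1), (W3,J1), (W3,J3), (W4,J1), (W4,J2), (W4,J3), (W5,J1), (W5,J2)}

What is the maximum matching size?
Maximum matching size = 3

Maximum matching: {(W3,J3), (W4,J1), (W5,J2)}
Size: 3

This assigns 3 workers to 3 distinct jobs.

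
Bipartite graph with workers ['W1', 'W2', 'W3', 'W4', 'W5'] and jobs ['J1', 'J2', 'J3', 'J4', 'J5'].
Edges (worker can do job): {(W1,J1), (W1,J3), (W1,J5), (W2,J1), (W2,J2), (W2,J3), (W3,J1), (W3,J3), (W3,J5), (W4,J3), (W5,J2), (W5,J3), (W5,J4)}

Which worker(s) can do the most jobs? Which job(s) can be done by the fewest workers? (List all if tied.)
Most versatile: W1, W2, W3, W5 (3 jobs); Least covered: J4 (1 workers)

Worker degrees (jobs they can do): W1:3, W2:3, W3:3, W4:1, W5:3
Job degrees (workers who can do it): J1:3, J2:2, J3:5, J4:1, J5:2

Maximum worker degree is 3, achieved by: W1, W2, W3, W5
Minimum job degree is 1, achieved by: J4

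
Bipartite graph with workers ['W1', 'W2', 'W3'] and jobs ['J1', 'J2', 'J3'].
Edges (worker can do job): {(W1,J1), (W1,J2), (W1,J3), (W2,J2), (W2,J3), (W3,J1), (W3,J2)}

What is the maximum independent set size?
Maximum independent set = 3

By König's theorem:
- Min vertex cover = Max matching = 3
- Max independent set = Total vertices - Min vertex cover
- Max independent set = 6 - 3 = 3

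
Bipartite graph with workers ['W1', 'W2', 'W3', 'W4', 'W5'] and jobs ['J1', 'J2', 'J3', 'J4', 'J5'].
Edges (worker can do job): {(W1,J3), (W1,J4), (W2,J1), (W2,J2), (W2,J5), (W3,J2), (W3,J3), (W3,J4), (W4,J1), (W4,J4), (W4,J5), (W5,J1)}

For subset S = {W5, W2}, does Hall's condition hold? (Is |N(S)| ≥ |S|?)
Yes: |N(S)| = 3, |S| = 2

Subset S = {W5, W2}
Neighbors N(S) = {J1, J2, J5}

|N(S)| = 3, |S| = 2
Hall's condition: |N(S)| ≥ |S| is satisfied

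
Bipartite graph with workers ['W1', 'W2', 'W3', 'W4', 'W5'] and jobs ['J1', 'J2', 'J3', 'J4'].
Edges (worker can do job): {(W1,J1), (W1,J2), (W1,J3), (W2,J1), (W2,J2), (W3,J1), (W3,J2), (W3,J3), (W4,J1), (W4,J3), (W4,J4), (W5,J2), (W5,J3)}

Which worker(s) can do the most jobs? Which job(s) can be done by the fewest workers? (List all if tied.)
Most versatile: W1, W3, W4 (3 jobs); Least covered: J4 (1 workers)

Worker degrees (jobs they can do): W1:3, W2:2, W3:3, W4:3, W5:2
Job degrees (workers who can do it): J1:4, J2:4, J3:4, J4:1

Maximum worker degree is 3, achieved by: W1, W3, W4
Minimum job degree is 1, achieved by: J4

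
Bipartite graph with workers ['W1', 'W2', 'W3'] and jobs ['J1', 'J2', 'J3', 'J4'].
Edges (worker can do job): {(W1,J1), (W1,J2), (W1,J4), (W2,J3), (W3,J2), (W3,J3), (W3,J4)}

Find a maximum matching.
Matching: {(W1,J1), (W2,J3), (W3,J2)}

Maximum matching (size 3):
  W1 → J1
  W2 → J3
  W3 → J2

Each worker is assigned to at most one job, and each job to at most one worker.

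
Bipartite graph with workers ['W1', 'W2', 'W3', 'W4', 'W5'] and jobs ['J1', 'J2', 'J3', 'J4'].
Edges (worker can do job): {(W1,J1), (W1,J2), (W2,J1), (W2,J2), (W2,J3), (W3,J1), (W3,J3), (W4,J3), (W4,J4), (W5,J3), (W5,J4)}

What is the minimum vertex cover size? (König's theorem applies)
Minimum vertex cover size = 4

By König's theorem: in bipartite graphs,
min vertex cover = max matching = 4

Maximum matching has size 4, so minimum vertex cover also has size 4.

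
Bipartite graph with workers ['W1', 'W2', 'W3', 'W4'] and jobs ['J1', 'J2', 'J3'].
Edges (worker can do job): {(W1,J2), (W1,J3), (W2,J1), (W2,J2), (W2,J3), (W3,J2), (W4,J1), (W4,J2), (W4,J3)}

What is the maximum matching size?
Maximum matching size = 3

Maximum matching: {(W2,J1), (W3,J2), (W4,J3)}
Size: 3

This assigns 3 workers to 3 distinct jobs.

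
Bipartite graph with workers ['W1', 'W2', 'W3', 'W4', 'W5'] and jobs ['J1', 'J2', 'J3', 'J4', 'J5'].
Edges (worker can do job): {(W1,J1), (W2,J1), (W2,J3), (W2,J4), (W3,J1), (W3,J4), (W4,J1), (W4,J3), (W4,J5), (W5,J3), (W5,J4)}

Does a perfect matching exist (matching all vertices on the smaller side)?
No, maximum matching has size 4 < 5

Maximum matching has size 4, need 5 for perfect matching.
Unmatched workers: ['W1']
Unmatched jobs: ['J2']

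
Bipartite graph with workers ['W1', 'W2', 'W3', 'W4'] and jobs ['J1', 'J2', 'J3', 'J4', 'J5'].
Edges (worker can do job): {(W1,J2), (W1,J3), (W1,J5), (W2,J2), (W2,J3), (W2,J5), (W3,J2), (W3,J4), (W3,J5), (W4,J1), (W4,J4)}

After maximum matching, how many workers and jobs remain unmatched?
Unmatched: 0 workers, 1 jobs

Maximum matching size: 4
Workers: 4 total, 4 matched, 0 unmatched
Jobs: 5 total, 4 matched, 1 unmatched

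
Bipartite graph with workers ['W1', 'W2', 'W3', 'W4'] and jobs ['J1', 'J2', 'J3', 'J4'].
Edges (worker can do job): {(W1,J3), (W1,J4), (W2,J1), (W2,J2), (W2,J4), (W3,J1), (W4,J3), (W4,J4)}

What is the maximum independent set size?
Maximum independent set = 4

By König's theorem:
- Min vertex cover = Max matching = 4
- Max independent set = Total vertices - Min vertex cover
- Max independent set = 8 - 4 = 4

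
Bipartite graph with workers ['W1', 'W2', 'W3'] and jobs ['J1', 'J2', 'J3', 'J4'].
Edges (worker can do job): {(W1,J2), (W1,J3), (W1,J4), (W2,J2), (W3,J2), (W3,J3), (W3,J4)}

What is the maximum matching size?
Maximum matching size = 3

Maximum matching: {(W1,J3), (W2,J2), (W3,J4)}
Size: 3

This assigns 3 workers to 3 distinct jobs.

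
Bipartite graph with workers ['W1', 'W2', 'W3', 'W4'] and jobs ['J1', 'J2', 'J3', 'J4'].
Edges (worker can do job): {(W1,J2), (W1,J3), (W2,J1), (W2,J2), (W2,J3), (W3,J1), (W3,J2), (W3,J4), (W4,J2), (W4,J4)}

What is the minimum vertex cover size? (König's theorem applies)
Minimum vertex cover size = 4

By König's theorem: in bipartite graphs,
min vertex cover = max matching = 4

Maximum matching has size 4, so minimum vertex cover also has size 4.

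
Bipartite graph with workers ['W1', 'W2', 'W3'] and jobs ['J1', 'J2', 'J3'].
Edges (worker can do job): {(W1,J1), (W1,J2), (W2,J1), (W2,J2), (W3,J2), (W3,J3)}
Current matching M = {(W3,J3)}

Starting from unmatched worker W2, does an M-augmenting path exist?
Yes: W2 → J1

An M-augmenting path alternates non-matching / matching edges, starting and ending at unmatched vertices.
Path: W2 → J1
(J1 is unmatched in M, so the path is augmenting.)
Flipping edges along this path would increase |M| from 1 to 2.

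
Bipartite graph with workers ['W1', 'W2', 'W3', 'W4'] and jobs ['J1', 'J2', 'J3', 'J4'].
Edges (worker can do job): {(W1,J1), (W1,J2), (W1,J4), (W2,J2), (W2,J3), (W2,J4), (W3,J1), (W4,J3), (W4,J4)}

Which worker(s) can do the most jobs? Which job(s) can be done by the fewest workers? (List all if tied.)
Most versatile: W1, W2 (3 jobs); Least covered: J1, J2, J3 (2 workers)

Worker degrees (jobs they can do): W1:3, W2:3, W3:1, W4:2
Job degrees (workers who can do it): J1:2, J2:2, J3:2, J4:3

Maximum worker degree is 3, achieved by: W1, W2
Minimum job degree is 2, achieved by: J1, J2, J3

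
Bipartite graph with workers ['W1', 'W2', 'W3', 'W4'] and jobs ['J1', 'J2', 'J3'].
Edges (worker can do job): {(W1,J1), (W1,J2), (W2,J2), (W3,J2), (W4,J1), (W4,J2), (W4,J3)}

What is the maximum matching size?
Maximum matching size = 3

Maximum matching: {(W1,J1), (W3,J2), (W4,J3)}
Size: 3

This assigns 3 workers to 3 distinct jobs.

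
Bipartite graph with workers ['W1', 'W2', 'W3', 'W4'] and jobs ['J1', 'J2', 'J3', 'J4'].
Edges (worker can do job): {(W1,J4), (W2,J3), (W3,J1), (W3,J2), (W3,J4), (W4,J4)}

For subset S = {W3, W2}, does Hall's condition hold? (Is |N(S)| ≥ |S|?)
Yes: |N(S)| = 4, |S| = 2

Subset S = {W3, W2}
Neighbors N(S) = {J1, J2, J3, J4}

|N(S)| = 4, |S| = 2
Hall's condition: |N(S)| ≥ |S| is satisfied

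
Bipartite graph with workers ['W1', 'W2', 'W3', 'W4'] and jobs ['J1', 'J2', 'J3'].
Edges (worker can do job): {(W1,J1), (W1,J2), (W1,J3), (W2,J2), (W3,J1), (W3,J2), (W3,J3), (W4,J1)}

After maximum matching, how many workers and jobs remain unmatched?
Unmatched: 1 workers, 0 jobs

Maximum matching size: 3
Workers: 4 total, 3 matched, 1 unmatched
Jobs: 3 total, 3 matched, 0 unmatched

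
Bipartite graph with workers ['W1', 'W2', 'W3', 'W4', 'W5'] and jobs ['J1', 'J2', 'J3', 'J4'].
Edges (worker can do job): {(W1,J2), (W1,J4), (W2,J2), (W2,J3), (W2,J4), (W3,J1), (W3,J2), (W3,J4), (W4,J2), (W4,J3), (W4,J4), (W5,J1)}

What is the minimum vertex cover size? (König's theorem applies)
Minimum vertex cover size = 4

By König's theorem: in bipartite graphs,
min vertex cover = max matching = 4

Maximum matching has size 4, so minimum vertex cover also has size 4.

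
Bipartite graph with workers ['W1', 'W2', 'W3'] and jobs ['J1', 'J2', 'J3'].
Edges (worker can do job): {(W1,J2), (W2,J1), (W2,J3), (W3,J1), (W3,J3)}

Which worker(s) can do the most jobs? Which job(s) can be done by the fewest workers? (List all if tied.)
Most versatile: W2, W3 (2 jobs); Least covered: J2 (1 workers)

Worker degrees (jobs they can do): W1:1, W2:2, W3:2
Job degrees (workers who can do it): J1:2, J2:1, J3:2

Maximum worker degree is 2, achieved by: W2, W3
Minimum job degree is 1, achieved by: J2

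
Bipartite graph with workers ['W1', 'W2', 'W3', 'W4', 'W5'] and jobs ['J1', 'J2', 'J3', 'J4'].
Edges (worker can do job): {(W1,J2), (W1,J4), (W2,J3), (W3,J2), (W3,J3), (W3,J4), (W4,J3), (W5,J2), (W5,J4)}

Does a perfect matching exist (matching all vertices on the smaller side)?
No, maximum matching has size 3 < 4

Maximum matching has size 3, need 4 for perfect matching.
Unmatched workers: ['W1', 'W2']
Unmatched jobs: ['J1']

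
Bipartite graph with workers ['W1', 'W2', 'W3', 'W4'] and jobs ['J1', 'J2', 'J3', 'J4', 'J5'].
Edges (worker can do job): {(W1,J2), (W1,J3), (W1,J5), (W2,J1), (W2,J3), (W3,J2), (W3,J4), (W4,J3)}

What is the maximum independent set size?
Maximum independent set = 5

By König's theorem:
- Min vertex cover = Max matching = 4
- Max independent set = Total vertices - Min vertex cover
- Max independent set = 9 - 4 = 5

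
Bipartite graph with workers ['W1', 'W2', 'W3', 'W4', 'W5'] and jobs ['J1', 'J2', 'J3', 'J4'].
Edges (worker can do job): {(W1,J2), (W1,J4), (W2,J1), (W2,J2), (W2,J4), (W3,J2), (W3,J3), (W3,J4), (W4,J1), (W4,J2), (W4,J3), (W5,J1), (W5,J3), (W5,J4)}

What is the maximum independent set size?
Maximum independent set = 5

By König's theorem:
- Min vertex cover = Max matching = 4
- Max independent set = Total vertices - Min vertex cover
- Max independent set = 9 - 4 = 5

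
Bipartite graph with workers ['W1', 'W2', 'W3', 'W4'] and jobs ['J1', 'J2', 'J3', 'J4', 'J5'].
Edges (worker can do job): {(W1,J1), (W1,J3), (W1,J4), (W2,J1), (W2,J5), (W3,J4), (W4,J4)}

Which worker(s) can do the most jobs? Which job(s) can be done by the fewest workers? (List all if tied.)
Most versatile: W1 (3 jobs); Least covered: J2 (0 workers)

Worker degrees (jobs they can do): W1:3, W2:2, W3:1, W4:1
Job degrees (workers who can do it): J1:2, J2:0, J3:1, J4:3, J5:1

Maximum worker degree is 3, achieved by: W1
Minimum job degree is 0, achieved by: J2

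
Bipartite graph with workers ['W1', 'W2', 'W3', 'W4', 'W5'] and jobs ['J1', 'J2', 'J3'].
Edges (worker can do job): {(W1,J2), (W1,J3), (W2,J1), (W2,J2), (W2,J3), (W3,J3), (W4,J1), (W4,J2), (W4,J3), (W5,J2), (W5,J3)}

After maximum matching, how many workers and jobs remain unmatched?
Unmatched: 2 workers, 0 jobs

Maximum matching size: 3
Workers: 5 total, 3 matched, 2 unmatched
Jobs: 3 total, 3 matched, 0 unmatched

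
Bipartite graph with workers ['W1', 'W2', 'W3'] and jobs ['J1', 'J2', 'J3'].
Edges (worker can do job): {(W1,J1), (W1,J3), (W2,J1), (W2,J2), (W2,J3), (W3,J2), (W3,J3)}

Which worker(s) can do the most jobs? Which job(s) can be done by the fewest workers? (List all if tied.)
Most versatile: W2 (3 jobs); Least covered: J1, J2 (2 workers)

Worker degrees (jobs they can do): W1:2, W2:3, W3:2
Job degrees (workers who can do it): J1:2, J2:2, J3:3

Maximum worker degree is 3, achieved by: W2
Minimum job degree is 2, achieved by: J1, J2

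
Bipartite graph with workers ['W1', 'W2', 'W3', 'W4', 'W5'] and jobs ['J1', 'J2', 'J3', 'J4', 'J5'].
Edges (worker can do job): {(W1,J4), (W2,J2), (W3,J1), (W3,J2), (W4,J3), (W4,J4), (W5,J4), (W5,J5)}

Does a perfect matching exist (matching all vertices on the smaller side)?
Yes, perfect matching exists (size 5)

Perfect matching: {(W1,J4), (W2,J2), (W3,J1), (W4,J3), (W5,J5)}
All 5 vertices on the smaller side are matched.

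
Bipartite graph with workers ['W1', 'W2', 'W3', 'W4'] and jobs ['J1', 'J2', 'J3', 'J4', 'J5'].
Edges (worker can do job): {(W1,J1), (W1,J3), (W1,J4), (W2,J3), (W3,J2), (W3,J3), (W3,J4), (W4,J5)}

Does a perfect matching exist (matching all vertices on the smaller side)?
Yes, perfect matching exists (size 4)

Perfect matching: {(W1,J4), (W2,J3), (W3,J2), (W4,J5)}
All 4 vertices on the smaller side are matched.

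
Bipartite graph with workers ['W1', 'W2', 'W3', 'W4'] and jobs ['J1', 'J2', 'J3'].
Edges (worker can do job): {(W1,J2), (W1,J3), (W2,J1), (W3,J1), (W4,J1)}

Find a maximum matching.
Matching: {(W1,J3), (W4,J1)}

Maximum matching (size 2):
  W1 → J3
  W4 → J1

Each worker is assigned to at most one job, and each job to at most one worker.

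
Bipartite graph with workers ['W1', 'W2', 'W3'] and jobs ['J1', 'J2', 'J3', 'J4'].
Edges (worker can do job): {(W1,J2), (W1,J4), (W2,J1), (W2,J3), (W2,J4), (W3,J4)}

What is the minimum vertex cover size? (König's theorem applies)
Minimum vertex cover size = 3

By König's theorem: in bipartite graphs,
min vertex cover = max matching = 3

Maximum matching has size 3, so minimum vertex cover also has size 3.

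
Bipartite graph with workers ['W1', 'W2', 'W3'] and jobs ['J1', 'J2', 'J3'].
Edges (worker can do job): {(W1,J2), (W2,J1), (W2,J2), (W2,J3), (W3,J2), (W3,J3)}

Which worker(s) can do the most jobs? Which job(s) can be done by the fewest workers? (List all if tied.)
Most versatile: W2 (3 jobs); Least covered: J1 (1 workers)

Worker degrees (jobs they can do): W1:1, W2:3, W3:2
Job degrees (workers who can do it): J1:1, J2:3, J3:2

Maximum worker degree is 3, achieved by: W2
Minimum job degree is 1, achieved by: J1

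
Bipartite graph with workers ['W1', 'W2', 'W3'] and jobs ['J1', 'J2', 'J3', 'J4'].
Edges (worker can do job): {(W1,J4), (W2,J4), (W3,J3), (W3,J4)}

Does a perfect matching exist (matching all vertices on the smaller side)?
No, maximum matching has size 2 < 3

Maximum matching has size 2, need 3 for perfect matching.
Unmatched workers: ['W2']
Unmatched jobs: ['J1', 'J2']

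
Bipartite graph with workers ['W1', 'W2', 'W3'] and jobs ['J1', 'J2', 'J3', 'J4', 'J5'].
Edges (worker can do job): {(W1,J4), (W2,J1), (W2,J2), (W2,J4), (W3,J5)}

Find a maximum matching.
Matching: {(W1,J4), (W2,J2), (W3,J5)}

Maximum matching (size 3):
  W1 → J4
  W2 → J2
  W3 → J5

Each worker is assigned to at most one job, and each job to at most one worker.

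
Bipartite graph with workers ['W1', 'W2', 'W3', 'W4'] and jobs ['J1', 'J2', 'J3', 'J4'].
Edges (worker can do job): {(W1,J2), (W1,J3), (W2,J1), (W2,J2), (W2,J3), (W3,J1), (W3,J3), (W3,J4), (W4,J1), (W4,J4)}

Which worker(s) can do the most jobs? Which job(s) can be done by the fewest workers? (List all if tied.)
Most versatile: W2, W3 (3 jobs); Least covered: J2, J4 (2 workers)

Worker degrees (jobs they can do): W1:2, W2:3, W3:3, W4:2
Job degrees (workers who can do it): J1:3, J2:2, J3:3, J4:2

Maximum worker degree is 3, achieved by: W2, W3
Minimum job degree is 2, achieved by: J2, J4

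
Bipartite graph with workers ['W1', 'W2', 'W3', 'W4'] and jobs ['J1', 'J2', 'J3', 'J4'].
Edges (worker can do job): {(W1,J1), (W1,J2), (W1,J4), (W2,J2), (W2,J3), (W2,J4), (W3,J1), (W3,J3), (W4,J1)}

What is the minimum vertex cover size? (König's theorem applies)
Minimum vertex cover size = 4

By König's theorem: in bipartite graphs,
min vertex cover = max matching = 4

Maximum matching has size 4, so minimum vertex cover also has size 4.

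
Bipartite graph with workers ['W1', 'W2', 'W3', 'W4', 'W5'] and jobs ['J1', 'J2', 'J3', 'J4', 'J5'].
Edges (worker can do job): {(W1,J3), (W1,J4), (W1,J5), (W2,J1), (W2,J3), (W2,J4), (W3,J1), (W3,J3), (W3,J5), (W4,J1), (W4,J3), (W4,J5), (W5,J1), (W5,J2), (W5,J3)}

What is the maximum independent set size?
Maximum independent set = 5

By König's theorem:
- Min vertex cover = Max matching = 5
- Max independent set = Total vertices - Min vertex cover
- Max independent set = 10 - 5 = 5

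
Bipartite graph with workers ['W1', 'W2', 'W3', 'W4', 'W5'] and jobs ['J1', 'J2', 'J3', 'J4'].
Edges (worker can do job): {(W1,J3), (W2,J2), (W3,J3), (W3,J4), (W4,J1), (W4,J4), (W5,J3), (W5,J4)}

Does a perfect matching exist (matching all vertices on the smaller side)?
Yes, perfect matching exists (size 4)

Perfect matching: {(W2,J2), (W3,J3), (W4,J1), (W5,J4)}
All 4 vertices on the smaller side are matched.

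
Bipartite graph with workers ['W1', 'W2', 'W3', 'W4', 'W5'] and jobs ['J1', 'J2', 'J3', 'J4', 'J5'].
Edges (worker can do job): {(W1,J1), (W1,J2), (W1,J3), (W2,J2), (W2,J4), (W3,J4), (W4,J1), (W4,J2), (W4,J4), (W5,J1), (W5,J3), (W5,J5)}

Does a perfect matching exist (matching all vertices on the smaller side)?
Yes, perfect matching exists (size 5)

Perfect matching: {(W1,J3), (W2,J2), (W3,J4), (W4,J1), (W5,J5)}
All 5 vertices on the smaller side are matched.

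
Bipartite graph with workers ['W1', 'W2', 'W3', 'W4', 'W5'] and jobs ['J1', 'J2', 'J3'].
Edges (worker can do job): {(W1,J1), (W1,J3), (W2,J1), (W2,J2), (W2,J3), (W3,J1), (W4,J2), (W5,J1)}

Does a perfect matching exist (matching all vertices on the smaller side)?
Yes, perfect matching exists (size 3)

Perfect matching: {(W1,J3), (W3,J1), (W4,J2)}
All 3 vertices on the smaller side are matched.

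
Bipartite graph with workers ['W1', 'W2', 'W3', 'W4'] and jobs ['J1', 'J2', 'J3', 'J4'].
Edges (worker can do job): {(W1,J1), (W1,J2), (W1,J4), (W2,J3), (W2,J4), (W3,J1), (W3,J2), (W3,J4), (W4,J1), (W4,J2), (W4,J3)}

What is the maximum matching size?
Maximum matching size = 4

Maximum matching: {(W1,J2), (W2,J3), (W3,J4), (W4,J1)}
Size: 4

This assigns 4 workers to 4 distinct jobs.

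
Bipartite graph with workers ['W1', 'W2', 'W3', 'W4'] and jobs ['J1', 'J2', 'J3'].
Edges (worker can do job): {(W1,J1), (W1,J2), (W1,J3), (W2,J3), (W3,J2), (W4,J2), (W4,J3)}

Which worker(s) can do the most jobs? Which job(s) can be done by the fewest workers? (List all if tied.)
Most versatile: W1 (3 jobs); Least covered: J1 (1 workers)

Worker degrees (jobs they can do): W1:3, W2:1, W3:1, W4:2
Job degrees (workers who can do it): J1:1, J2:3, J3:3

Maximum worker degree is 3, achieved by: W1
Minimum job degree is 1, achieved by: J1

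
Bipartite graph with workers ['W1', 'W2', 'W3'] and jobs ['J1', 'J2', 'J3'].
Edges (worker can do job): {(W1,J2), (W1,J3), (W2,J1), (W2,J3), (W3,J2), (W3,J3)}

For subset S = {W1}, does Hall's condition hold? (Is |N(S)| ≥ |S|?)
Yes: |N(S)| = 2, |S| = 1

Subset S = {W1}
Neighbors N(S) = {J2, J3}

|N(S)| = 2, |S| = 1
Hall's condition: |N(S)| ≥ |S| is satisfied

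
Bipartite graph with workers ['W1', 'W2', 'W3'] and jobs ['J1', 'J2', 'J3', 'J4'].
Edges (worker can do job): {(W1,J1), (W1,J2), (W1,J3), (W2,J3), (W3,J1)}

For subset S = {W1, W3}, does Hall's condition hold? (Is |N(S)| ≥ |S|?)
Yes: |N(S)| = 3, |S| = 2

Subset S = {W1, W3}
Neighbors N(S) = {J1, J2, J3}

|N(S)| = 3, |S| = 2
Hall's condition: |N(S)| ≥ |S| is satisfied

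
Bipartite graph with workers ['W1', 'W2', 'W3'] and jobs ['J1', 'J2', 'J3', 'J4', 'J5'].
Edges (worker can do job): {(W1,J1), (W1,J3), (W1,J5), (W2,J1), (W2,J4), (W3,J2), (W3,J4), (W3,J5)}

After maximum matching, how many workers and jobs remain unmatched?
Unmatched: 0 workers, 2 jobs

Maximum matching size: 3
Workers: 3 total, 3 matched, 0 unmatched
Jobs: 5 total, 3 matched, 2 unmatched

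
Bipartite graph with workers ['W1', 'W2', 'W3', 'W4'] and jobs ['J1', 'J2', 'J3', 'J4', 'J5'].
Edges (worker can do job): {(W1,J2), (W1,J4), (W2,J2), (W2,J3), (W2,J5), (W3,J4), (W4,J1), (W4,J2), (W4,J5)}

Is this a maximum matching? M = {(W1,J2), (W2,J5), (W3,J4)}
No, size 3 is not maximum

Proposed matching has size 3.
Maximum matching size for this graph: 4.

This is NOT maximum - can be improved to size 4.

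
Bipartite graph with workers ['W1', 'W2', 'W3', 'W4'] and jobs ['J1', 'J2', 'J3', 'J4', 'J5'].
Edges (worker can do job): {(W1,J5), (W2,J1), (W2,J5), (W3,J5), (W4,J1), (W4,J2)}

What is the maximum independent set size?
Maximum independent set = 6

By König's theorem:
- Min vertex cover = Max matching = 3
- Max independent set = Total vertices - Min vertex cover
- Max independent set = 9 - 3 = 6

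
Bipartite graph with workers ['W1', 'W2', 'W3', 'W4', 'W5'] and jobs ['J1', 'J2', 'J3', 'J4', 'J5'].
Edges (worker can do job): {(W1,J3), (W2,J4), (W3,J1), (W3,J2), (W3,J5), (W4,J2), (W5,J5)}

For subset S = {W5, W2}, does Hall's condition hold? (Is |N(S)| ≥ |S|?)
Yes: |N(S)| = 2, |S| = 2

Subset S = {W5, W2}
Neighbors N(S) = {J4, J5}

|N(S)| = 2, |S| = 2
Hall's condition: |N(S)| ≥ |S| is satisfied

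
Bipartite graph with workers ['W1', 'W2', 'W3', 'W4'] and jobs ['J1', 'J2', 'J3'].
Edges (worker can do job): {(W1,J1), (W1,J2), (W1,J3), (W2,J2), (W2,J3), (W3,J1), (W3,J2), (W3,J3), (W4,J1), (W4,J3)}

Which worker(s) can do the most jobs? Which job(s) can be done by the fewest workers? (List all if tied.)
Most versatile: W1, W3 (3 jobs); Least covered: J1, J2 (3 workers)

Worker degrees (jobs they can do): W1:3, W2:2, W3:3, W4:2
Job degrees (workers who can do it): J1:3, J2:3, J3:4

Maximum worker degree is 3, achieved by: W1, W3
Minimum job degree is 3, achieved by: J1, J2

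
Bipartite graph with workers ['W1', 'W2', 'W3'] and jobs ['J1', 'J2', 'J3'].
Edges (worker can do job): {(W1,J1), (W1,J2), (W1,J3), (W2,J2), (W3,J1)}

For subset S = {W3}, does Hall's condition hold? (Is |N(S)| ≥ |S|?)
Yes: |N(S)| = 1, |S| = 1

Subset S = {W3}
Neighbors N(S) = {J1}

|N(S)| = 1, |S| = 1
Hall's condition: |N(S)| ≥ |S| is satisfied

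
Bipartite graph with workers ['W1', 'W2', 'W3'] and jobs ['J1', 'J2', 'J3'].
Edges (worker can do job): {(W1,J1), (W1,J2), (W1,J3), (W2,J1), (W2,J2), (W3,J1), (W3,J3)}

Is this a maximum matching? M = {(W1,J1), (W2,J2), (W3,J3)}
Yes, size 3 is maximum

Proposed matching has size 3.
Maximum matching size for this graph: 3.

This is a maximum matching.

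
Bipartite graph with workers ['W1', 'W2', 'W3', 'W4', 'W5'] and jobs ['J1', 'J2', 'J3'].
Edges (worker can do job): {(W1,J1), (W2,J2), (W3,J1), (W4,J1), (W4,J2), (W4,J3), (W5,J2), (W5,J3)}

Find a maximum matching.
Matching: {(W3,J1), (W4,J3), (W5,J2)}

Maximum matching (size 3):
  W3 → J1
  W4 → J3
  W5 → J2

Each worker is assigned to at most one job, and each job to at most one worker.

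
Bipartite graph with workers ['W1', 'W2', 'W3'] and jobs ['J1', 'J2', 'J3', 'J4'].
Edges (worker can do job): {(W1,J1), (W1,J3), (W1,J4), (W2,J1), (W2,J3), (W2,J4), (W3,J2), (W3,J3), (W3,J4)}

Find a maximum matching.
Matching: {(W1,J3), (W2,J1), (W3,J4)}

Maximum matching (size 3):
  W1 → J3
  W2 → J1
  W3 → J4

Each worker is assigned to at most one job, and each job to at most one worker.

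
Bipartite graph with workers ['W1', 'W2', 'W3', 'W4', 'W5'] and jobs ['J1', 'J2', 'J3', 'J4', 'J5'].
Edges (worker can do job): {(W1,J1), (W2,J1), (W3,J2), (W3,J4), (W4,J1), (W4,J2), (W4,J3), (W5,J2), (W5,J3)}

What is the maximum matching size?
Maximum matching size = 4

Maximum matching: {(W1,J1), (W3,J4), (W4,J3), (W5,J2)}
Size: 4

This assigns 4 workers to 4 distinct jobs.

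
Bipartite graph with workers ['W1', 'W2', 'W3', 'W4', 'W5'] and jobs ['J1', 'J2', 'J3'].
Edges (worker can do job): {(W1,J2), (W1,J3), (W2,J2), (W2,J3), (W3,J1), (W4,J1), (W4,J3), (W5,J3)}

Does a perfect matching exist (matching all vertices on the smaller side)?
Yes, perfect matching exists (size 3)

Perfect matching: {(W1,J2), (W3,J1), (W5,J3)}
All 3 vertices on the smaller side are matched.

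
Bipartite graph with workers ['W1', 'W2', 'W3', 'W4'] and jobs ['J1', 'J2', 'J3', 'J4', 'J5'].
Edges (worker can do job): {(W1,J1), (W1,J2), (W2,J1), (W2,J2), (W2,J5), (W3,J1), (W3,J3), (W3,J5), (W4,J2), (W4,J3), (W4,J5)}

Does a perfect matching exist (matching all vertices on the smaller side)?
Yes, perfect matching exists (size 4)

Perfect matching: {(W1,J1), (W2,J5), (W3,J3), (W4,J2)}
All 4 vertices on the smaller side are matched.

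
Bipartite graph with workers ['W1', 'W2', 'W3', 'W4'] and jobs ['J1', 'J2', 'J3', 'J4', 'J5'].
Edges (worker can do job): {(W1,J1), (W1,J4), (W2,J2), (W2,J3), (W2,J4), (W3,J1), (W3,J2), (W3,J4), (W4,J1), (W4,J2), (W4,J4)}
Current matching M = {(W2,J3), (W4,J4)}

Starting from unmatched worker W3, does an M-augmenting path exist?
Yes: W3 → J2

An M-augmenting path alternates non-matching / matching edges, starting and ending at unmatched vertices.
Path: W3 → J2
(J2 is unmatched in M, so the path is augmenting.)
Flipping edges along this path would increase |M| from 2 to 3.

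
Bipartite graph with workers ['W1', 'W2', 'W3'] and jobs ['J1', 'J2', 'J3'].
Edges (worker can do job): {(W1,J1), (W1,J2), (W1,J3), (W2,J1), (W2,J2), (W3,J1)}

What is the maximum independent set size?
Maximum independent set = 3

By König's theorem:
- Min vertex cover = Max matching = 3
- Max independent set = Total vertices - Min vertex cover
- Max independent set = 6 - 3 = 3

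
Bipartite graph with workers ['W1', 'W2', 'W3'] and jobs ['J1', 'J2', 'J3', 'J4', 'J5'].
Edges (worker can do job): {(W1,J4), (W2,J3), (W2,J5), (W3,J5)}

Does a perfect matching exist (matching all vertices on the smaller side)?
Yes, perfect matching exists (size 3)

Perfect matching: {(W1,J4), (W2,J3), (W3,J5)}
All 3 vertices on the smaller side are matched.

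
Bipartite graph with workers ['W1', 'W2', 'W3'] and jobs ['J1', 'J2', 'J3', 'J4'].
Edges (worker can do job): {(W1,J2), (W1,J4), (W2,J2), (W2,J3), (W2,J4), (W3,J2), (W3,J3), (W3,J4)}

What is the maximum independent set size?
Maximum independent set = 4

By König's theorem:
- Min vertex cover = Max matching = 3
- Max independent set = Total vertices - Min vertex cover
- Max independent set = 7 - 3 = 4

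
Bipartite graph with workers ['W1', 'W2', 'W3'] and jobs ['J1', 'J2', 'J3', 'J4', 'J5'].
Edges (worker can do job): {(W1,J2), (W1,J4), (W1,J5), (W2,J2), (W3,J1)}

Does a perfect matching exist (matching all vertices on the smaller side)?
Yes, perfect matching exists (size 3)

Perfect matching: {(W1,J4), (W2,J2), (W3,J1)}
All 3 vertices on the smaller side are matched.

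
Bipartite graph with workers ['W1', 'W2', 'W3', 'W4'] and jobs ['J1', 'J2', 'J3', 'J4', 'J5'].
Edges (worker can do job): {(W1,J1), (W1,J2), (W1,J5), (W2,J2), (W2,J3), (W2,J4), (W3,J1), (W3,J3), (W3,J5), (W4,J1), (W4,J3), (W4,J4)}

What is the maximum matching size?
Maximum matching size = 4

Maximum matching: {(W1,J1), (W2,J4), (W3,J5), (W4,J3)}
Size: 4

This assigns 4 workers to 4 distinct jobs.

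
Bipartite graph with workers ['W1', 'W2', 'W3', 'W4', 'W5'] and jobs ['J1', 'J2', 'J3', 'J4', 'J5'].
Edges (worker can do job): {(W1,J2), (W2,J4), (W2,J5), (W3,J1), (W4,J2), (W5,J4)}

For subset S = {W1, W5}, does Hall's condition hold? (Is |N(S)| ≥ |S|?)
Yes: |N(S)| = 2, |S| = 2

Subset S = {W1, W5}
Neighbors N(S) = {J2, J4}

|N(S)| = 2, |S| = 2
Hall's condition: |N(S)| ≥ |S| is satisfied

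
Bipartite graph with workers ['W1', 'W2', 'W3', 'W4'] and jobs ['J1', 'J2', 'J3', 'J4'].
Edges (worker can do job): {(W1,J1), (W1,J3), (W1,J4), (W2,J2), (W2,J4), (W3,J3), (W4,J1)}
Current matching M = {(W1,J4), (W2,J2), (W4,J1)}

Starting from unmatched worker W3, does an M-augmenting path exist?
Yes: W3 → J3

An M-augmenting path alternates non-matching / matching edges, starting and ending at unmatched vertices.
Path: W3 → J3
(J3 is unmatched in M, so the path is augmenting.)
Flipping edges along this path would increase |M| from 3 to 4.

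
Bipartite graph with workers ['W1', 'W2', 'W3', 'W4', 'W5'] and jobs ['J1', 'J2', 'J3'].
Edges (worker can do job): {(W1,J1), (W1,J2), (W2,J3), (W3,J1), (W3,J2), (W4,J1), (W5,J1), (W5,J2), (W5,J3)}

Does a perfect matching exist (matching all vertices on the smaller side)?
Yes, perfect matching exists (size 3)

Perfect matching: {(W2,J3), (W3,J2), (W5,J1)}
All 3 vertices on the smaller side are matched.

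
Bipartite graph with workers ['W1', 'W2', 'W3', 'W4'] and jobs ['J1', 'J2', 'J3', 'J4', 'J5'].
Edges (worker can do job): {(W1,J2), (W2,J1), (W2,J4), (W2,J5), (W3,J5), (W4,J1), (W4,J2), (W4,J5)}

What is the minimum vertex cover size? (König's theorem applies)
Minimum vertex cover size = 4

By König's theorem: in bipartite graphs,
min vertex cover = max matching = 4

Maximum matching has size 4, so minimum vertex cover also has size 4.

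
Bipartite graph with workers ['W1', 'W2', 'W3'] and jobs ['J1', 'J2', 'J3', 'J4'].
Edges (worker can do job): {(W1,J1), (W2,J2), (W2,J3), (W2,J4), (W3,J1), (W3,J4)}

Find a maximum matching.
Matching: {(W1,J1), (W2,J2), (W3,J4)}

Maximum matching (size 3):
  W1 → J1
  W2 → J2
  W3 → J4

Each worker is assigned to at most one job, and each job to at most one worker.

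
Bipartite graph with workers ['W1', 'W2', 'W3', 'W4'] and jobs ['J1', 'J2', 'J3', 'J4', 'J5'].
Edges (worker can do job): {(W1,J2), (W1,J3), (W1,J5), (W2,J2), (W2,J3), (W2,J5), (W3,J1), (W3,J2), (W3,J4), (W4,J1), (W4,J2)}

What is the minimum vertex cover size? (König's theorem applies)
Minimum vertex cover size = 4

By König's theorem: in bipartite graphs,
min vertex cover = max matching = 4

Maximum matching has size 4, so minimum vertex cover also has size 4.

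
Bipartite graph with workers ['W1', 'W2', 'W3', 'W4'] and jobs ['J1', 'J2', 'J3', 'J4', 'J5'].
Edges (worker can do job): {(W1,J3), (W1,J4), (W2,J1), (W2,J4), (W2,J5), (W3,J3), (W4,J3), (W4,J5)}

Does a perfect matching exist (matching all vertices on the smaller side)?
Yes, perfect matching exists (size 4)

Perfect matching: {(W1,J4), (W2,J1), (W3,J3), (W4,J5)}
All 4 vertices on the smaller side are matched.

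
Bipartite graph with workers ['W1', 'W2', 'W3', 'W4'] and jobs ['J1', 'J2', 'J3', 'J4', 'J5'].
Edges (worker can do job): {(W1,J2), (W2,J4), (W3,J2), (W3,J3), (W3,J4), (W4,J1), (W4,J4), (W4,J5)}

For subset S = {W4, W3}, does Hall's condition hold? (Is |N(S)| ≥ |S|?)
Yes: |N(S)| = 5, |S| = 2

Subset S = {W4, W3}
Neighbors N(S) = {J1, J2, J3, J4, J5}

|N(S)| = 5, |S| = 2
Hall's condition: |N(S)| ≥ |S| is satisfied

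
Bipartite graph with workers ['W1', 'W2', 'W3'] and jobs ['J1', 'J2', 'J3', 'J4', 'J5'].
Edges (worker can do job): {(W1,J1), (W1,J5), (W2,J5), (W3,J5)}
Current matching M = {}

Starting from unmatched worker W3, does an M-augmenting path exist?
Yes: W3 → J5

An M-augmenting path alternates non-matching / matching edges, starting and ending at unmatched vertices.
Path: W3 → J5
(J5 is unmatched in M, so the path is augmenting.)
Flipping edges along this path would increase |M| from 0 to 1.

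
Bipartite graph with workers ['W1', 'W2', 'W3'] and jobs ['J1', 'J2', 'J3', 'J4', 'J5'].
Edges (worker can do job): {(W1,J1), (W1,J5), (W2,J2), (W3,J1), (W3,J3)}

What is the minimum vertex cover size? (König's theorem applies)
Minimum vertex cover size = 3

By König's theorem: in bipartite graphs,
min vertex cover = max matching = 3

Maximum matching has size 3, so minimum vertex cover also has size 3.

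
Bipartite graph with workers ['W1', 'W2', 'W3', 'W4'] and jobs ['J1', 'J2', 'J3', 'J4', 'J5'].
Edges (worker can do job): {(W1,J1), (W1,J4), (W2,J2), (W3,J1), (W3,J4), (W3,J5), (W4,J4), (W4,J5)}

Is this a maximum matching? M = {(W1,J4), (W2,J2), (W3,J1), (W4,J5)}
Yes, size 4 is maximum

Proposed matching has size 4.
Maximum matching size for this graph: 4.

This is a maximum matching.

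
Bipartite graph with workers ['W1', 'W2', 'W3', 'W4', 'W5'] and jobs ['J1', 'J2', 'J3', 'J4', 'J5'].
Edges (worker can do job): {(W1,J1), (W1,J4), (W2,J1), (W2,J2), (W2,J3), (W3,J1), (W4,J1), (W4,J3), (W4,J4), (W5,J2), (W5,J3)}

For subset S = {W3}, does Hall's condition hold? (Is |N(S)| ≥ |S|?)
Yes: |N(S)| = 1, |S| = 1

Subset S = {W3}
Neighbors N(S) = {J1}

|N(S)| = 1, |S| = 1
Hall's condition: |N(S)| ≥ |S| is satisfied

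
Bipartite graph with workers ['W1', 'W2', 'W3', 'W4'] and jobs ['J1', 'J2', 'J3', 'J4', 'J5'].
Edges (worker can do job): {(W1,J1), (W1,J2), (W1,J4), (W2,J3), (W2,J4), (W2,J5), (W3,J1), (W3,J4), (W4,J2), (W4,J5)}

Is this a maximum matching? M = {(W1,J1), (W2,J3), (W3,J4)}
No, size 3 is not maximum

Proposed matching has size 3.
Maximum matching size for this graph: 4.

This is NOT maximum - can be improved to size 4.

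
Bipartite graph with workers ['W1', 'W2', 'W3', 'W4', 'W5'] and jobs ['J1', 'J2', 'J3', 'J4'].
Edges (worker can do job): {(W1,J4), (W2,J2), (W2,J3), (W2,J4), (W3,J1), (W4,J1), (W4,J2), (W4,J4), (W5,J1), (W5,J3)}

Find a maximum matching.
Matching: {(W1,J4), (W3,J1), (W4,J2), (W5,J3)}

Maximum matching (size 4):
  W1 → J4
  W3 → J1
  W4 → J2
  W5 → J3

Each worker is assigned to at most one job, and each job to at most one worker.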